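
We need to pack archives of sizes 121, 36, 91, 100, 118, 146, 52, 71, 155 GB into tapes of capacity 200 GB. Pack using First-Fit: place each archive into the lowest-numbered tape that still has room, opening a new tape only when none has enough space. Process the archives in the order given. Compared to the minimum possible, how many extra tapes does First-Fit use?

1

First-Fit: [121,36] [91,100] [118,52] [146] [71] [155] → 6 tapes.
Total size 890 GB; any packing needs at least ⌈890/200⌉ = 5 tapes.
An optimal packing achieves that bound: [155,36] [146,52] [121,71] [118] [100,91] → 5 tapes.
Excess: 6 − 5 = 1.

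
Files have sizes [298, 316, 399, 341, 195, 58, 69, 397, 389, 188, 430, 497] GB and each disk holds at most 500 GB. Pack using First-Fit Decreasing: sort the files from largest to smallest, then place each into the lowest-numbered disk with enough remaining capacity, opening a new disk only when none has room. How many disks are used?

Sorted descending: 497, 430, 399, 397, 389, 341, 316, 298, 195, 188, 69, 58.
Put 497 GB in disk 1; 3 GB remain.
Put 430 GB in disk 2; 70 GB remain.
Put 399 GB in disk 3; 101 GB remain.
Put 397 GB in disk 4; 103 GB remain.
Put 389 GB in disk 5; 111 GB remain.
Put 341 GB in disk 6; 159 GB remain.
Put 316 GB in disk 7; 184 GB remain.
Put 298 GB in disk 8; 202 GB remain.
Put 195 GB in disk 8; 7 GB remain.
Put 188 GB in disk 9; 312 GB remain.
Put 69 GB in disk 2; 1 GB remain.
Put 58 GB in disk 3; 43 GB remain.

9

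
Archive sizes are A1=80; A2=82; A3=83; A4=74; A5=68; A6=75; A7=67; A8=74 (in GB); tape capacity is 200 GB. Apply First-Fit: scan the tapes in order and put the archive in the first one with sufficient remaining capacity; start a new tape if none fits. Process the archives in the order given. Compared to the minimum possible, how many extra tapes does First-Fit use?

0

First-Fit: [80,82] [83,74] [68,75] [67,74] → 4 tapes.
Total size 603 GB; any packing needs at least ⌈603/200⌉ = 4 tapes.
So 4 is already optimal.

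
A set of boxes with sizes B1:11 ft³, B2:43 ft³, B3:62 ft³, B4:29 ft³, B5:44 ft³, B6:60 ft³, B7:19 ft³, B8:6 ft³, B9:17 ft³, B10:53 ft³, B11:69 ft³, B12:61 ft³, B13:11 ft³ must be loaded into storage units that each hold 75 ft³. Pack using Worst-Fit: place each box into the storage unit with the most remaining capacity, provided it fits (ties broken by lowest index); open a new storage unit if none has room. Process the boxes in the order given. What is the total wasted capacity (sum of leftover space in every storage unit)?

40

Put B1 (11 ft³) in storage unit 1; 64 ft³ remain.
Put B2 (43 ft³) in storage unit 1; 21 ft³ remain.
Put B3 (62 ft³) in storage unit 2; 13 ft³ remain.
Put B4 (29 ft³) in storage unit 3; 46 ft³ remain.
Put B5 (44 ft³) in storage unit 3; 2 ft³ remain.
Put B6 (60 ft³) in storage unit 4; 15 ft³ remain.
Put B7 (19 ft³) in storage unit 1; 2 ft³ remain.
Put B8 (6 ft³) in storage unit 4; 9 ft³ remain.
Put B9 (17 ft³) in storage unit 5; 58 ft³ remain.
Put B10 (53 ft³) in storage unit 5; 5 ft³ remain.
Put B11 (69 ft³) in storage unit 6; 6 ft³ remain.
Put B12 (61 ft³) in storage unit 7; 14 ft³ remain.
Put B13 (11 ft³) in storage unit 7; 3 ft³ remain.
7 storage units × 75 ft³ = 525 ft³; used 485 ft³; unused 40 ft³.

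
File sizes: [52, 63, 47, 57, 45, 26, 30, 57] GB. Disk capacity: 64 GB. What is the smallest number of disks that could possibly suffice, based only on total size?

Total size = 52 + 63 + 47 + 57 + 45 + 26 + 30 + 57 = 377 GB.
⌈377 / 64⌉ = 6.

6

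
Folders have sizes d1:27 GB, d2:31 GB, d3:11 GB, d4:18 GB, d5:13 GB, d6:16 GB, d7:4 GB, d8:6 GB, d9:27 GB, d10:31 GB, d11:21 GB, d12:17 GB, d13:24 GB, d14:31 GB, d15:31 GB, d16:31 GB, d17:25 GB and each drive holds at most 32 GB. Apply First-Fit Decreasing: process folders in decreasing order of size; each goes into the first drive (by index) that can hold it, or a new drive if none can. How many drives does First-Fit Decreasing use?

13 drives

Sorted descending: 31, 31, 31, 31, 31, 27, 27, 25, 24, 21, 18, 17, 16, 13, 11, 6, 4.
drive 1: place 31 GB, 1 GB left
drive 2: place 31 GB, 1 GB left
drive 3: place 31 GB, 1 GB left
drive 4: place 31 GB, 1 GB left
drive 5: place 31 GB, 1 GB left
drive 6: place 27 GB, 5 GB left
drive 7: place 27 GB, 5 GB left
drive 8: place 25 GB, 7 GB left
drive 9: place 24 GB, 8 GB left
drive 10: place 21 GB, 11 GB left
drive 11: place 18 GB, 14 GB left
drive 12: place 17 GB, 15 GB left
drive 13: place 16 GB, 16 GB left
drive 11: place 13 GB, 1 GB left
drive 10: place 11 GB, 0 GB left
drive 8: place 6 GB, 1 GB left
drive 6: place 4 GB, 1 GB left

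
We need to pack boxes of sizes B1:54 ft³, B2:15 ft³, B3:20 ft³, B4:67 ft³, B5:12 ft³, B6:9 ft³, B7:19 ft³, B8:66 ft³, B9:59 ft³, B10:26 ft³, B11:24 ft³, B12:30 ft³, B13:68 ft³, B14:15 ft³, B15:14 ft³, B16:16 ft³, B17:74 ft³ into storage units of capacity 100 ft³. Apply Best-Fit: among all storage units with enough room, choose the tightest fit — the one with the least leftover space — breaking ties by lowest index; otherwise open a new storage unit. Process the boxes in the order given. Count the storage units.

Put B1 (54 ft³) in storage unit 1; 46 ft³ remain.
Put B2 (15 ft³) in storage unit 1; 31 ft³ remain.
Put B3 (20 ft³) in storage unit 1; 11 ft³ remain.
Put B4 (67 ft³) in storage unit 2; 33 ft³ remain.
Put B5 (12 ft³) in storage unit 2; 21 ft³ remain.
Put B6 (9 ft³) in storage unit 1; 2 ft³ remain.
Put B7 (19 ft³) in storage unit 2; 2 ft³ remain.
Put B8 (66 ft³) in storage unit 3; 34 ft³ remain.
Put B9 (59 ft³) in storage unit 4; 41 ft³ remain.
Put B10 (26 ft³) in storage unit 3; 8 ft³ remain.
Put B11 (24 ft³) in storage unit 4; 17 ft³ remain.
Put B12 (30 ft³) in storage unit 5; 70 ft³ remain.
Put B13 (68 ft³) in storage unit 5; 2 ft³ remain.
Put B14 (15 ft³) in storage unit 4; 2 ft³ remain.
Put B15 (14 ft³) in storage unit 6; 86 ft³ remain.
Put B16 (16 ft³) in storage unit 6; 70 ft³ remain.
Put B17 (74 ft³) in storage unit 7; 26 ft³ remain.
Final storage units: [54,15,20,9] [67,12,19] [66,26] [59,24,15] [30,68] [14,16] [74].

7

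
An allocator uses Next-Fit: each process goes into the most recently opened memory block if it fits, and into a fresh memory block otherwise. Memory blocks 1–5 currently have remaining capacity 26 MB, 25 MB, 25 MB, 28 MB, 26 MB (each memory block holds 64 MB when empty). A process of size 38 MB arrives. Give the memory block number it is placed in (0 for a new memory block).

0

Next-Fit only looks at memory block 5, which has 26 MB free.
38 MB does not fit, so a new memory block is opened.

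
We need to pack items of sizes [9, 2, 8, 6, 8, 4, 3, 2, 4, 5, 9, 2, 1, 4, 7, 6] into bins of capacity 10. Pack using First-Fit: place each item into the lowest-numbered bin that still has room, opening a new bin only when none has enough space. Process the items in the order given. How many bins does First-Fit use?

9

bin 1: place 9, 1 left
bin 2: place 2, 8 left
bin 2: place 8, 0 left
bin 3: place 6, 4 left
bin 4: place 8, 2 left
bin 3: place 4, 0 left
bin 5: place 3, 7 left
bin 4: place 2, 0 left
bin 5: place 4, 3 left
bin 6: place 5, 5 left
bin 7: place 9, 1 left
bin 5: place 2, 1 left
bin 1: place 1, 0 left
bin 6: place 4, 1 left
bin 8: place 7, 3 left
bin 9: place 6, 4 left
Final bins: [9,1] [2,8] [6,4] [8,2] [3,4,2] [5,4] [9] [7] [6].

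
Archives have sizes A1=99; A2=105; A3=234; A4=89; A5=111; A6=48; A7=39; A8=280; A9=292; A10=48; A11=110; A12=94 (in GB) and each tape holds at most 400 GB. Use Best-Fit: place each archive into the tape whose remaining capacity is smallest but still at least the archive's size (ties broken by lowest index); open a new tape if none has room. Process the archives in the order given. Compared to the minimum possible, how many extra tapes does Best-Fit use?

1

Best-Fit: [99,105,111,39] [234,89,48] [280,110] [292,48] [94] → 5 tapes.
Total size 1549 GB; any packing needs at least ⌈1549/400⌉ = 4 tapes.
An optimal packing achieves that bound: [292,105] [280,111] [234,110,48] [99,94,89,48,39] → 4 tapes.
Excess: 5 − 4 = 1.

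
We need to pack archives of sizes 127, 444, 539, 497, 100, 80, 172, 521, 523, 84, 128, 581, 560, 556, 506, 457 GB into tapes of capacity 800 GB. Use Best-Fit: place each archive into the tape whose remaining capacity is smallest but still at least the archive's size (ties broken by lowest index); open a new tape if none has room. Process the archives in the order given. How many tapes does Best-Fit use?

10

127 GB → tape 1 (remaining 673 GB)
444 GB → tape 1 (remaining 229 GB)
539 GB → tape 2 (remaining 261 GB)
497 GB → tape 3 (remaining 303 GB)
100 GB → tape 1 (remaining 129 GB)
80 GB → tape 1 (remaining 49 GB)
172 GB → tape 2 (remaining 89 GB)
521 GB → tape 4 (remaining 279 GB)
523 GB → tape 5 (remaining 277 GB)
84 GB → tape 2 (remaining 5 GB)
128 GB → tape 5 (remaining 149 GB)
581 GB → tape 6 (remaining 219 GB)
560 GB → tape 7 (remaining 240 GB)
556 GB → tape 8 (remaining 244 GB)
506 GB → tape 9 (remaining 294 GB)
457 GB → tape 10 (remaining 343 GB)
Final tapes: [127,444,100,80] [539,172,84] [497] [521] [523,128] [581] [560] [556] [506] [457].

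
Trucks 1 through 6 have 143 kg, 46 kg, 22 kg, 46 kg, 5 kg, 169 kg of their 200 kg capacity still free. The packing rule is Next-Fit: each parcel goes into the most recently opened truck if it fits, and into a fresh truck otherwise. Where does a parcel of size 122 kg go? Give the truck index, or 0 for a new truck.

Next-Fit only looks at truck 6, which has 169 kg free.
122 kg fits there.

6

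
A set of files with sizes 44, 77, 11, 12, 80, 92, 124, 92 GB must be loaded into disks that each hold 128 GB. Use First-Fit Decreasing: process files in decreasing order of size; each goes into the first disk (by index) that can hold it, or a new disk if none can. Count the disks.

Sorted descending: 124, 92, 92, 80, 77, 44, 12, 11.
124 GB → disk 1 (remaining 4 GB)
92 GB → disk 2 (remaining 36 GB)
92 GB → disk 3 (remaining 36 GB)
80 GB → disk 4 (remaining 48 GB)
77 GB → disk 5 (remaining 51 GB)
44 GB → disk 4 (remaining 4 GB)
12 GB → disk 2 (remaining 24 GB)
11 GB → disk 2 (remaining 13 GB)
Final disks: [124] [92,12,11] [92] [80,44] [77].

5 disks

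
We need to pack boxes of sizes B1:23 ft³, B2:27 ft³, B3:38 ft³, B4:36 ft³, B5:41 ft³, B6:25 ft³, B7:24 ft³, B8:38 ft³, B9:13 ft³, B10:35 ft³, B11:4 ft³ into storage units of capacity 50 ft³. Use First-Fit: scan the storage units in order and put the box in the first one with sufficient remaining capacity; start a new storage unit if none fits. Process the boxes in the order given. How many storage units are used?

7

Put B1 (23 ft³) in storage unit 1; 27 ft³ remain.
Put B2 (27 ft³) in storage unit 1; 0 ft³ remain.
Put B3 (38 ft³) in storage unit 2; 12 ft³ remain.
Put B4 (36 ft³) in storage unit 3; 14 ft³ remain.
Put B5 (41 ft³) in storage unit 4; 9 ft³ remain.
Put B6 (25 ft³) in storage unit 5; 25 ft³ remain.
Put B7 (24 ft³) in storage unit 5; 1 ft³ remain.
Put B8 (38 ft³) in storage unit 6; 12 ft³ remain.
Put B9 (13 ft³) in storage unit 3; 1 ft³ remain.
Put B10 (35 ft³) in storage unit 7; 15 ft³ remain.
Put B11 (4 ft³) in storage unit 2; 8 ft³ remain.
Final storage units: [23,27] [38,4] [36,13] [41] [25,24] [38] [35].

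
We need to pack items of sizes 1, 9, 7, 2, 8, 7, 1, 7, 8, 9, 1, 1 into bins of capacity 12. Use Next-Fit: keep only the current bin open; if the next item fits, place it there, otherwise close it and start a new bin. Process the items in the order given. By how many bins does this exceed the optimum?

0

Next-Fit: [1,9] [7,2] [8] [7,1] [7] [8] [9,1,1] → 7 bins.
7 items exceed 6 (half the capacity), and no two of those can share a bin, so at least 7 bins are needed.
So 7 is already optimal.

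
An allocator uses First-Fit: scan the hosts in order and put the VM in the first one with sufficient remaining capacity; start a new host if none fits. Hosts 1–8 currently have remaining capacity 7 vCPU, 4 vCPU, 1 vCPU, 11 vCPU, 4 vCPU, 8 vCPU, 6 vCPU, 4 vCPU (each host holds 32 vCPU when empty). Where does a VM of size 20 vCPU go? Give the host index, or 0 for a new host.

No host has ≥ 20 vCPU free, so a new host is opened.

0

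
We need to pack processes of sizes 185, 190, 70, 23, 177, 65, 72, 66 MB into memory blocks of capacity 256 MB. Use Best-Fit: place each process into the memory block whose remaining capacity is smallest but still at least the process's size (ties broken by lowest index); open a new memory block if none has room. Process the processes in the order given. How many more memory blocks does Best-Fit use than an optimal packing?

Best-Fit: [185,70] [190,23] [177,65] [72,66] → 4 memory blocks.
Total size 848 MB; any packing needs at least ⌈848/256⌉ = 4 memory blocks.
So 4 is already optimal.

0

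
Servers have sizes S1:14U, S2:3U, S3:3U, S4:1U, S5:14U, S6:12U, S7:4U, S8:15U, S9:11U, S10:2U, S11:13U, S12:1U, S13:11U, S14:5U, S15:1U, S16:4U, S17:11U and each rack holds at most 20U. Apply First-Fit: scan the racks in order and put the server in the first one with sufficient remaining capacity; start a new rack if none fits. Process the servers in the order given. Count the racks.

8

rack 1: place S1 (14U), 6U left
rack 1: place S2 (3U), 3U left
rack 1: place S3 (3U), 0U left
rack 2: place S4 (1U), 19U left
rack 2: place S5 (14U), 5U left
rack 3: place S6 (12U), 8U left
rack 2: place S7 (4U), 1U left
rack 4: place S8 (15U), 5U left
rack 5: place S9 (11U), 9U left
rack 3: place S10 (2U), 6U left
rack 6: place S11 (13U), 7U left
rack 2: place S12 (1U), 0U left
rack 7: place S13 (11U), 9U left
rack 3: place S14 (5U), 1U left
rack 3: place S15 (1U), 0U left
rack 4: place S16 (4U), 1U left
rack 8: place S17 (11U), 9U left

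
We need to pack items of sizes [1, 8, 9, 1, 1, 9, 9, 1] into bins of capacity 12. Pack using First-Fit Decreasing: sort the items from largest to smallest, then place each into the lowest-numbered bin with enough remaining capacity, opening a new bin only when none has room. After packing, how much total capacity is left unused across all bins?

9

Sorted descending: 9, 9, 9, 8, 1, 1, 1, 1.
bin 1: place 9, 3 left
bin 2: place 9, 3 left
bin 3: place 9, 3 left
bin 4: place 8, 4 left
bin 1: place 1, 2 left
bin 1: place 1, 1 left
bin 1: place 1, 0 left
bin 2: place 1, 2 left
4 bins × 12 = 48; used 39; unused 9.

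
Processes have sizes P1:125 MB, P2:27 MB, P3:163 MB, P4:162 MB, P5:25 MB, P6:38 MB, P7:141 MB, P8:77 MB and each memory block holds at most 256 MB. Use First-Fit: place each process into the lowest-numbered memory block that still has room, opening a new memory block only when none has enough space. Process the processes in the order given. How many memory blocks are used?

4

Put P1 (125 MB) in memory block 1; 131 MB remain.
Put P2 (27 MB) in memory block 1; 104 MB remain.
Put P3 (163 MB) in memory block 2; 93 MB remain.
Put P4 (162 MB) in memory block 3; 94 MB remain.
Put P5 (25 MB) in memory block 1; 79 MB remain.
Put P6 (38 MB) in memory block 1; 41 MB remain.
Put P7 (141 MB) in memory block 4; 115 MB remain.
Put P8 (77 MB) in memory block 2; 16 MB remain.
Final memory blocks: [125,27,25,38] [163,77] [162] [141].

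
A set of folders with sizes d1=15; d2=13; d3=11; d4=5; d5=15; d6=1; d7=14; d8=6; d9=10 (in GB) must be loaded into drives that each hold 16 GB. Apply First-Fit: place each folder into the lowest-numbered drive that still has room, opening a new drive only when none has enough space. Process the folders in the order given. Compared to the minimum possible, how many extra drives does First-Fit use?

First-Fit: [15,1] [13] [11,5] [15] [14] [6,10] → 6 drives.
Total size 90 GB; any packing needs at least ⌈90/16⌉ = 6 drives.
So 6 is already optimal.

0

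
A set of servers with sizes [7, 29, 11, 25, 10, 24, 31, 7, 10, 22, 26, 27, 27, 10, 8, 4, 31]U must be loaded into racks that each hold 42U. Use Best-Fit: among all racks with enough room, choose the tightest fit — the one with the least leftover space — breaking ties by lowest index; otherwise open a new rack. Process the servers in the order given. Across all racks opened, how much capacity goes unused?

Put 7U in rack 1; 35U remain.
Put 29U in rack 1; 6U remain.
Put 11U in rack 2; 31U remain.
Put 25U in rack 2; 6U remain.
Put 10U in rack 3; 32U remain.
Put 24U in rack 3; 8U remain.
Put 31U in rack 4; 11U remain.
Put 7U in rack 3; 1U remain.
Put 10U in rack 4; 1U remain.
Put 22U in rack 5; 20U remain.
Put 26U in rack 6; 16U remain.
Put 27U in rack 7; 15U remain.
Put 27U in rack 8; 15U remain.
Put 10U in rack 7; 5U remain.
Put 8U in rack 8; 7U remain.
Put 4U in rack 7; 1U remain.
Put 31U in rack 9; 11U remain.
9 racks × 42U = 378U; used 309U; unused 69U.

69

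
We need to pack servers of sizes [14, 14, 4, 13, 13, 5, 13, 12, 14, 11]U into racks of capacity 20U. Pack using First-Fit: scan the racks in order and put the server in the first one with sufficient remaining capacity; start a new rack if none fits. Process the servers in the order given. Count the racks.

8 racks

14U → rack 1 (remaining 6U)
14U → rack 2 (remaining 6U)
4U → rack 1 (remaining 2U)
13U → rack 3 (remaining 7U)
13U → rack 4 (remaining 7U)
5U → rack 2 (remaining 1U)
13U → rack 5 (remaining 7U)
12U → rack 6 (remaining 8U)
14U → rack 7 (remaining 6U)
11U → rack 8 (remaining 9U)
Final racks: [14,4] [14,5] [13] [13] [13] [12] [14] [11].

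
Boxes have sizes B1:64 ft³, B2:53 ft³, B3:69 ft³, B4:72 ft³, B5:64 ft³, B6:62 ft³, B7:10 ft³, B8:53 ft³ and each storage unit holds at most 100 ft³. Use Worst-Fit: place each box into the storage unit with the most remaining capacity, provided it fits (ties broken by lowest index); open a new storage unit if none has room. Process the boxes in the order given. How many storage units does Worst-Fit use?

7 storage units

Put B1 (64 ft³) in storage unit 1; 36 ft³ remain.
Put B2 (53 ft³) in storage unit 2; 47 ft³ remain.
Put B3 (69 ft³) in storage unit 3; 31 ft³ remain.
Put B4 (72 ft³) in storage unit 4; 28 ft³ remain.
Put B5 (64 ft³) in storage unit 5; 36 ft³ remain.
Put B6 (62 ft³) in storage unit 6; 38 ft³ remain.
Put B7 (10 ft³) in storage unit 2; 37 ft³ remain.
Put B8 (53 ft³) in storage unit 7; 47 ft³ remain.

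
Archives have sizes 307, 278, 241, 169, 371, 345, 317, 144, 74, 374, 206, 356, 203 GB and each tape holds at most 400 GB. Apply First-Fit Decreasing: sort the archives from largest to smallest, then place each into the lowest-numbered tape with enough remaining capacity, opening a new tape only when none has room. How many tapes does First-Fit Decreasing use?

10 tapes

Sorted descending: 374, 371, 356, 345, 317, 307, 278, 241, 206, 203, 169, 144, 74.
Put 374 GB in tape 1; 26 GB remain.
Put 371 GB in tape 2; 29 GB remain.
Put 356 GB in tape 3; 44 GB remain.
Put 345 GB in tape 4; 55 GB remain.
Put 317 GB in tape 5; 83 GB remain.
Put 307 GB in tape 6; 93 GB remain.
Put 278 GB in tape 7; 122 GB remain.
Put 241 GB in tape 8; 159 GB remain.
Put 206 GB in tape 9; 194 GB remain.
Put 203 GB in tape 10; 197 GB remain.
Put 169 GB in tape 9; 25 GB remain.
Put 144 GB in tape 8; 15 GB remain.
Put 74 GB in tape 5; 9 GB remain.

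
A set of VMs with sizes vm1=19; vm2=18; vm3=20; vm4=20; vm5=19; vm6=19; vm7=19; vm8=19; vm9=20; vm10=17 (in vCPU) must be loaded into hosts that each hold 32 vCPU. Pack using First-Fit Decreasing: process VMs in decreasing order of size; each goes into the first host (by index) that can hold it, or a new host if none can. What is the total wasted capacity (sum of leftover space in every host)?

Sorted descending: 20, 20, 20, 19, 19, 19, 19, 19, 18, 17.
host 1: place 20 vCPU, 12 vCPU left
host 2: place 20 vCPU, 12 vCPU left
host 3: place 20 vCPU, 12 vCPU left
host 4: place 19 vCPU, 13 vCPU left
host 5: place 19 vCPU, 13 vCPU left
host 6: place 19 vCPU, 13 vCPU left
host 7: place 19 vCPU, 13 vCPU left
host 8: place 19 vCPU, 13 vCPU left
host 9: place 18 vCPU, 14 vCPU left
host 10: place 17 vCPU, 15 vCPU left
10 hosts × 32 vCPU = 320 vCPU; used 190 vCPU; unused 130 vCPU.

130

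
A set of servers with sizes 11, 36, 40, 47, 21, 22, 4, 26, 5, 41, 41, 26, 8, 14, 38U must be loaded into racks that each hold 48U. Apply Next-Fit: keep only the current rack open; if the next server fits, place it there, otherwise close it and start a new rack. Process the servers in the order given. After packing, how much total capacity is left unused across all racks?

Put 11U in rack 1; 37U remain.
Put 36U in rack 1; 1U remain.
Put 40U in rack 2; 8U remain.
Put 47U in rack 3; 1U remain.
Put 21U in rack 4; 27U remain.
Put 22U in rack 4; 5U remain.
Put 4U in rack 4; 1U remain.
Put 26U in rack 5; 22U remain.
Put 5U in rack 5; 17U remain.
Put 41U in rack 6; 7U remain.
Put 41U in rack 7; 7U remain.
Put 26U in rack 8; 22U remain.
Put 8U in rack 8; 14U remain.
Put 14U in rack 8; 0U remain.
Put 38U in rack 9; 10U remain.
9 racks × 48U = 432U; used 380U; unused 52U.

52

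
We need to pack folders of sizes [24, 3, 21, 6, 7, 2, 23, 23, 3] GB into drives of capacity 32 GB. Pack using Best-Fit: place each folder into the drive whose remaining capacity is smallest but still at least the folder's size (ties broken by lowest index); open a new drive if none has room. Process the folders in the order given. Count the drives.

4

24 GB → drive 1 (remaining 8 GB)
3 GB → drive 1 (remaining 5 GB)
21 GB → drive 2 (remaining 11 GB)
6 GB → drive 2 (remaining 5 GB)
7 GB → drive 3 (remaining 25 GB)
2 GB → drive 1 (remaining 3 GB)
23 GB → drive 3 (remaining 2 GB)
23 GB → drive 4 (remaining 9 GB)
3 GB → drive 1 (remaining 0 GB)
Final drives: [24,3,2,3] [21,6] [7,23] [23].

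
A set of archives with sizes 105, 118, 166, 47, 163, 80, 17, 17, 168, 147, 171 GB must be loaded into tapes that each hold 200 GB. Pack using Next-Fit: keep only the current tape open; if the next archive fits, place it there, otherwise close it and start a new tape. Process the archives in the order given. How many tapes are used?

tape 1: place 105 GB, 95 GB left
tape 2: place 118 GB, 82 GB left
tape 3: place 166 GB, 34 GB left
tape 4: place 47 GB, 153 GB left
tape 5: place 163 GB, 37 GB left
tape 6: place 80 GB, 120 GB left
tape 6: place 17 GB, 103 GB left
tape 6: place 17 GB, 86 GB left
tape 7: place 168 GB, 32 GB left
tape 8: place 147 GB, 53 GB left
tape 9: place 171 GB, 29 GB left
Final tapes: [105] [118] [166] [47] [163] [80,17,17] [168] [147] [171].

9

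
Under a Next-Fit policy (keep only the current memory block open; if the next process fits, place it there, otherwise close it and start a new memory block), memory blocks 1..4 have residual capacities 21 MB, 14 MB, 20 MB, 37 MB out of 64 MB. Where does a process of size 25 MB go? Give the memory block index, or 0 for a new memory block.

4

Next-Fit only looks at memory block 4, which has 37 MB free.
25 MB fits there.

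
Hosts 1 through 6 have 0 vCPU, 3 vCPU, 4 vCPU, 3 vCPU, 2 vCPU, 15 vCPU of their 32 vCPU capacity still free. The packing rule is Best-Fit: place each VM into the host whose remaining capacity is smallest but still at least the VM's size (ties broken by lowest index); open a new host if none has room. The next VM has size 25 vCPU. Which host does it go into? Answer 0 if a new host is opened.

No host has ≥ 25 vCPU free, so a new host is opened.

0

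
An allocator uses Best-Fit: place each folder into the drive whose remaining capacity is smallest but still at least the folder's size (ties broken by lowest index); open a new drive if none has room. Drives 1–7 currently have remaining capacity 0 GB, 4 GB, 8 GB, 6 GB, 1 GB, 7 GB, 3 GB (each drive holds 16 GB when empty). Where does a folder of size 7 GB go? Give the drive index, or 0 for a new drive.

6

Drives with room: drive 3 (8 GB), drive 6 (7 GB).
Tightest fit is drive 6 with 7 GB free.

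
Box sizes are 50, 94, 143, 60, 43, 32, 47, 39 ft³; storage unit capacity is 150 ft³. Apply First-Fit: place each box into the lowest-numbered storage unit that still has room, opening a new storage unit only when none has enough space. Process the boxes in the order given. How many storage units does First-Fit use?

storage unit 1: place 50 ft³, 100 ft³ left
storage unit 1: place 94 ft³, 6 ft³ left
storage unit 2: place 143 ft³, 7 ft³ left
storage unit 3: place 60 ft³, 90 ft³ left
storage unit 3: place 43 ft³, 47 ft³ left
storage unit 3: place 32 ft³, 15 ft³ left
storage unit 4: place 47 ft³, 103 ft³ left
storage unit 4: place 39 ft³, 64 ft³ left

4 storage units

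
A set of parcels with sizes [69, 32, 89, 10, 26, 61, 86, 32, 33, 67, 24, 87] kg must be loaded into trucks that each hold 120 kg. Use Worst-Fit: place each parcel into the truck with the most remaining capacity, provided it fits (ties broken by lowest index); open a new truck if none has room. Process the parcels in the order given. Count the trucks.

69 kg → truck 1 (remaining 51 kg)
32 kg → truck 1 (remaining 19 kg)
89 kg → truck 2 (remaining 31 kg)
10 kg → truck 2 (remaining 21 kg)
26 kg → truck 3 (remaining 94 kg)
61 kg → truck 3 (remaining 33 kg)
86 kg → truck 4 (remaining 34 kg)
32 kg → truck 4 (remaining 2 kg)
33 kg → truck 3 (remaining 0 kg)
67 kg → truck 5 (remaining 53 kg)
24 kg → truck 5 (remaining 29 kg)
87 kg → truck 6 (remaining 33 kg)
Final trucks: [69,32] [89,10] [26,61,33] [86,32] [67,24] [87].

6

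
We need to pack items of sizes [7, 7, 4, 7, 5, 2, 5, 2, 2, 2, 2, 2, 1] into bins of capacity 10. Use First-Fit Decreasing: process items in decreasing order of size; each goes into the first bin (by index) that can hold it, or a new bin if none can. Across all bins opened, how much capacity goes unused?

2

Sorted descending: 7, 7, 7, 5, 5, 4, 2, 2, 2, 2, 2, 2, 1.
Put 7 in bin 1; 3 remain.
Put 7 in bin 2; 3 remain.
Put 7 in bin 3; 3 remain.
Put 5 in bin 4; 5 remain.
Put 5 in bin 4; 0 remain.
Put 4 in bin 5; 6 remain.
Put 2 in bin 1; 1 remain.
Put 2 in bin 2; 1 remain.
Put 2 in bin 3; 1 remain.
Put 2 in bin 5; 4 remain.
Put 2 in bin 5; 2 remain.
Put 2 in bin 5; 0 remain.
Put 1 in bin 1; 0 remain.
5 bins × 10 = 50; used 48; unused 2.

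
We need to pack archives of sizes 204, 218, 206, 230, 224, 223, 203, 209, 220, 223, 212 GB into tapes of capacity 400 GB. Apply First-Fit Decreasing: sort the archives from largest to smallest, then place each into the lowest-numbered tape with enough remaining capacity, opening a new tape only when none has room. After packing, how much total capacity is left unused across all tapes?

Sorted descending: 230, 224, 223, 223, 220, 218, 212, 209, 206, 204, 203.
Put 230 GB in tape 1; 170 GB remain.
Put 224 GB in tape 2; 176 GB remain.
Put 223 GB in tape 3; 177 GB remain.
Put 223 GB in tape 4; 177 GB remain.
Put 220 GB in tape 5; 180 GB remain.
Put 218 GB in tape 6; 182 GB remain.
Put 212 GB in tape 7; 188 GB remain.
Put 209 GB in tape 8; 191 GB remain.
Put 206 GB in tape 9; 194 GB remain.
Put 204 GB in tape 10; 196 GB remain.
Put 203 GB in tape 11; 197 GB remain.
11 tapes × 400 GB = 4400 GB; used 2372 GB; unused 2028 GB.

2028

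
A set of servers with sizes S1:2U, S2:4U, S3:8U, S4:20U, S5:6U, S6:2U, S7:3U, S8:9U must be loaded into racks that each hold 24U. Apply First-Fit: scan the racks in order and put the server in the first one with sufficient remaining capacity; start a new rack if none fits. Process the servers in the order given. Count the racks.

3 racks

rack 1: place S1 (2U), 22U left
rack 1: place S2 (4U), 18U left
rack 1: place S3 (8U), 10U left
rack 2: place S4 (20U), 4U left
rack 1: place S5 (6U), 4U left
rack 1: place S6 (2U), 2U left
rack 2: place S7 (3U), 1U left
rack 3: place S8 (9U), 15U left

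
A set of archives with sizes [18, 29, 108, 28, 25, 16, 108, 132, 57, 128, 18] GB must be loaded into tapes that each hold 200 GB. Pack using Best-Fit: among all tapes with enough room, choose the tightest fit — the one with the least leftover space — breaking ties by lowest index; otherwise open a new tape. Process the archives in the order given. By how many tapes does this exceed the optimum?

0

Best-Fit: [18,29,108,28,16] [25,108,57] [132,18] [128] → 4 tapes.
Total size 667 GB; any packing needs at least ⌈667/200⌉ = 4 tapes.
So 4 is already optimal.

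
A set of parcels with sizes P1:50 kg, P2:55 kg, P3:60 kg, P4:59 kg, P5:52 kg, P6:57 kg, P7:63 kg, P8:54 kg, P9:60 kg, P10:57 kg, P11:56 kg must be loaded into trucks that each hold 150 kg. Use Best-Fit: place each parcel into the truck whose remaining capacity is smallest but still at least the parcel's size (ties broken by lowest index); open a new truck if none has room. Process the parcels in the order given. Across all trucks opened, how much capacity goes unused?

P1 (50 kg) → truck 1 (remaining 100 kg)
P2 (55 kg) → truck 1 (remaining 45 kg)
P3 (60 kg) → truck 2 (remaining 90 kg)
P4 (59 kg) → truck 2 (remaining 31 kg)
P5 (52 kg) → truck 3 (remaining 98 kg)
P6 (57 kg) → truck 3 (remaining 41 kg)
P7 (63 kg) → truck 4 (remaining 87 kg)
P8 (54 kg) → truck 4 (remaining 33 kg)
P9 (60 kg) → truck 5 (remaining 90 kg)
P10 (57 kg) → truck 5 (remaining 33 kg)
P11 (56 kg) → truck 6 (remaining 94 kg)
6 trucks × 150 kg = 900 kg; used 623 kg; unused 277 kg.

277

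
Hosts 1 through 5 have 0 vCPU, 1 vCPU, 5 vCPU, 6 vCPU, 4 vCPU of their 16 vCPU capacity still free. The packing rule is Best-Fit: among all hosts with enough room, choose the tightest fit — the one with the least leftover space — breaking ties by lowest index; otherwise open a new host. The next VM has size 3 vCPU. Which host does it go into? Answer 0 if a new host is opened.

Hosts with room: host 3 (5 vCPU), host 4 (6 vCPU), host 5 (4 vCPU).
Tightest fit is host 5 with 4 vCPU free.

5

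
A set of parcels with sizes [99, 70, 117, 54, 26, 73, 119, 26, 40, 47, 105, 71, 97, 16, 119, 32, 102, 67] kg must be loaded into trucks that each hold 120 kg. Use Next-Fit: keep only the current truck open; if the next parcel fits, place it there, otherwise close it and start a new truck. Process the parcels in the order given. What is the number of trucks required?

14

truck 1: place 99 kg, 21 kg left
truck 2: place 70 kg, 50 kg left
truck 3: place 117 kg, 3 kg left
truck 4: place 54 kg, 66 kg left
truck 4: place 26 kg, 40 kg left
truck 5: place 73 kg, 47 kg left
truck 6: place 119 kg, 1 kg left
truck 7: place 26 kg, 94 kg left
truck 7: place 40 kg, 54 kg left
truck 7: place 47 kg, 7 kg left
truck 8: place 105 kg, 15 kg left
truck 9: place 71 kg, 49 kg left
truck 10: place 97 kg, 23 kg left
truck 10: place 16 kg, 7 kg left
truck 11: place 119 kg, 1 kg left
truck 12: place 32 kg, 88 kg left
truck 13: place 102 kg, 18 kg left
truck 14: place 67 kg, 53 kg left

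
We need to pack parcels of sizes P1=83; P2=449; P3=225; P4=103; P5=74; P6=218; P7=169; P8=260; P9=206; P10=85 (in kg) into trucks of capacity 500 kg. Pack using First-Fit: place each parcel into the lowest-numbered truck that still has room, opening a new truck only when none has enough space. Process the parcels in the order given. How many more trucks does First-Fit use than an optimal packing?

0

First-Fit: [83,225,103,74] [449] [218,169,85] [260,206] → 4 trucks.
Total size 1872 kg; any packing needs at least ⌈1872/500⌉ = 4 trucks.
So 4 is already optimal.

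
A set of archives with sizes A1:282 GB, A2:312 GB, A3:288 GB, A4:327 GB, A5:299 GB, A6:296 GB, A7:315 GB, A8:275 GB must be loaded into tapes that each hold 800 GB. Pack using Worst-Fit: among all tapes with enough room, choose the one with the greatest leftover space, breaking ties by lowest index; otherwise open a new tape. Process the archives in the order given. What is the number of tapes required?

tape 1: place A1 (282 GB), 518 GB left
tape 1: place A2 (312 GB), 206 GB left
tape 2: place A3 (288 GB), 512 GB left
tape 2: place A4 (327 GB), 185 GB left
tape 3: place A5 (299 GB), 501 GB left
tape 3: place A6 (296 GB), 205 GB left
tape 4: place A7 (315 GB), 485 GB left
tape 4: place A8 (275 GB), 210 GB left
Final tapes: [282,312] [288,327] [299,296] [315,275].

4 tapes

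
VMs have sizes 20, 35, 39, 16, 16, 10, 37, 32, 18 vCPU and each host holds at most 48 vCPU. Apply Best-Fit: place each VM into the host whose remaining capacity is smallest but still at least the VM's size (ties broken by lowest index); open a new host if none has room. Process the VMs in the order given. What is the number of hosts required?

host 1: place 20 vCPU, 28 vCPU left
host 2: place 35 vCPU, 13 vCPU left
host 3: place 39 vCPU, 9 vCPU left
host 1: place 16 vCPU, 12 vCPU left
host 4: place 16 vCPU, 32 vCPU left
host 1: place 10 vCPU, 2 vCPU left
host 5: place 37 vCPU, 11 vCPU left
host 4: place 32 vCPU, 0 vCPU left
host 6: place 18 vCPU, 30 vCPU left
Final hosts: [20,16,10] [35] [39] [16,32] [37] [18].

6 hosts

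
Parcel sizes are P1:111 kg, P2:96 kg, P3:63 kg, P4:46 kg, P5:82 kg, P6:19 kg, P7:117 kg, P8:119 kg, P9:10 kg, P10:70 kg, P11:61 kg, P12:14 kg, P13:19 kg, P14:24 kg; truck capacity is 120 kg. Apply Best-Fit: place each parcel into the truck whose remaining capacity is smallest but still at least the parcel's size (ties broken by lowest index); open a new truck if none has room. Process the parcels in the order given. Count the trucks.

P1 (111 kg) → truck 1 (remaining 9 kg)
P2 (96 kg) → truck 2 (remaining 24 kg)
P3 (63 kg) → truck 3 (remaining 57 kg)
P4 (46 kg) → truck 3 (remaining 11 kg)
P5 (82 kg) → truck 4 (remaining 38 kg)
P6 (19 kg) → truck 2 (remaining 5 kg)
P7 (117 kg) → truck 5 (remaining 3 kg)
P8 (119 kg) → truck 6 (remaining 1 kg)
P9 (10 kg) → truck 3 (remaining 1 kg)
P10 (70 kg) → truck 7 (remaining 50 kg)
P11 (61 kg) → truck 8 (remaining 59 kg)
P12 (14 kg) → truck 4 (remaining 24 kg)
P13 (19 kg) → truck 4 (remaining 5 kg)
P14 (24 kg) → truck 7 (remaining 26 kg)

8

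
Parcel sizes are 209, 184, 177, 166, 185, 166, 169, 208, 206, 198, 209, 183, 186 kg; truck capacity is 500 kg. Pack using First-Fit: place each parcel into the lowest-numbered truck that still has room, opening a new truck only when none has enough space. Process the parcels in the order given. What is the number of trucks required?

7

209 kg → truck 1 (remaining 291 kg)
184 kg → truck 1 (remaining 107 kg)
177 kg → truck 2 (remaining 323 kg)
166 kg → truck 2 (remaining 157 kg)
185 kg → truck 3 (remaining 315 kg)
166 kg → truck 3 (remaining 149 kg)
169 kg → truck 4 (remaining 331 kg)
208 kg → truck 4 (remaining 123 kg)
206 kg → truck 5 (remaining 294 kg)
198 kg → truck 5 (remaining 96 kg)
209 kg → truck 6 (remaining 291 kg)
183 kg → truck 6 (remaining 108 kg)
186 kg → truck 7 (remaining 314 kg)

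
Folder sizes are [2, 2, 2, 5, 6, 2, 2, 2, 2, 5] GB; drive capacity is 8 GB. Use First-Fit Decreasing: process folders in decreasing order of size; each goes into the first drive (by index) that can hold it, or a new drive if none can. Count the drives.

Sorted descending: 6, 5, 5, 2, 2, 2, 2, 2, 2, 2.
Put 6 GB in drive 1; 2 GB remain.
Put 5 GB in drive 2; 3 GB remain.
Put 5 GB in drive 3; 3 GB remain.
Put 2 GB in drive 1; 0 GB remain.
Put 2 GB in drive 2; 1 GB remain.
Put 2 GB in drive 3; 1 GB remain.
Put 2 GB in drive 4; 6 GB remain.
Put 2 GB in drive 4; 4 GB remain.
Put 2 GB in drive 4; 2 GB remain.
Put 2 GB in drive 4; 0 GB remain.
Final drives: [6,2] [5,2] [5,2] [2,2,2,2].

4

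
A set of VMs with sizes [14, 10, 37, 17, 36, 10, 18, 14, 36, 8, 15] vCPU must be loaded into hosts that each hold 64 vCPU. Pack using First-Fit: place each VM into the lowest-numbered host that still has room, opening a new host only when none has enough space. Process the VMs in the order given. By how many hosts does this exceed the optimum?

0

First-Fit: [14,10,37] [17,36,10] [18,14,8,15] [36] → 4 hosts.
Total size 215 vCPU; any packing needs at least ⌈215/64⌉ = 4 hosts.
So 4 is already optimal.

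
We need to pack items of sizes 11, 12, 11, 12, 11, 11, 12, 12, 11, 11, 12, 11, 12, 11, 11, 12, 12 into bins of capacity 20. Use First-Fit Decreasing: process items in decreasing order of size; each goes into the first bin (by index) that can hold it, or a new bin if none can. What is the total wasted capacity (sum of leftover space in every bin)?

145

Sorted descending: 12, 12, 12, 12, 12, 12, 12, 12, 11, 11, 11, 11, 11, 11, 11, 11, 11.
bin 1: place 12, 8 left
bin 2: place 12, 8 left
bin 3: place 12, 8 left
bin 4: place 12, 8 left
bin 5: place 12, 8 left
bin 6: place 12, 8 left
bin 7: place 12, 8 left
bin 8: place 12, 8 left
bin 9: place 11, 9 left
bin 10: place 11, 9 left
bin 11: place 11, 9 left
bin 12: place 11, 9 left
bin 13: place 11, 9 left
bin 14: place 11, 9 left
bin 15: place 11, 9 left
bin 16: place 11, 9 left
bin 17: place 11, 9 left
17 bins × 20 = 340; used 195; unused 145.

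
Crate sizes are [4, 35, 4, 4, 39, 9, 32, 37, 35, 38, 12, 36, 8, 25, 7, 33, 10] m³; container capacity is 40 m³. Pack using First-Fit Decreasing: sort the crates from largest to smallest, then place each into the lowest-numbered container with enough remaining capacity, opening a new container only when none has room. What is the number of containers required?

10

Sorted descending: 39, 38, 37, 36, 35, 35, 33, 32, 25, 12, 10, 9, 8, 7, 4, 4, 4.
Put 39 m³ in container 1; 1 m³ remain.
Put 38 m³ in container 2; 2 m³ remain.
Put 37 m³ in container 3; 3 m³ remain.
Put 36 m³ in container 4; 4 m³ remain.
Put 35 m³ in container 5; 5 m³ remain.
Put 35 m³ in container 6; 5 m³ remain.
Put 33 m³ in container 7; 7 m³ remain.
Put 32 m³ in container 8; 8 m³ remain.
Put 25 m³ in container 9; 15 m³ remain.
Put 12 m³ in container 9; 3 m³ remain.
Put 10 m³ in container 10; 30 m³ remain.
Put 9 m³ in container 10; 21 m³ remain.
Put 8 m³ in container 8; 0 m³ remain.
Put 7 m³ in container 7; 0 m³ remain.
Put 4 m³ in container 4; 0 m³ remain.
Put 4 m³ in container 5; 1 m³ remain.
Put 4 m³ in container 6; 1 m³ remain.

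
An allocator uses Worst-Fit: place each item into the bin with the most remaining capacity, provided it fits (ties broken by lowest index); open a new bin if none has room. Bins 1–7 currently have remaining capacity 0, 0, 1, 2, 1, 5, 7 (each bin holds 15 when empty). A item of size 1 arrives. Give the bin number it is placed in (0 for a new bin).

7

Bins with room: bin 3 (1), bin 4 (2), bin 5 (1), bin 6 (5), bin 7 (7).
Most room is bin 7 with 7 free.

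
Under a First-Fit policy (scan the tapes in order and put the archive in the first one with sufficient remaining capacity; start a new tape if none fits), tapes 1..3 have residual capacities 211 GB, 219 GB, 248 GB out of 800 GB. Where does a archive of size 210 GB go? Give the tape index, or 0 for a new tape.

Tapes with room: tape 1 (211 GB), tape 2 (219 GB), tape 3 (248 GB).
The first with room is tape 1.

1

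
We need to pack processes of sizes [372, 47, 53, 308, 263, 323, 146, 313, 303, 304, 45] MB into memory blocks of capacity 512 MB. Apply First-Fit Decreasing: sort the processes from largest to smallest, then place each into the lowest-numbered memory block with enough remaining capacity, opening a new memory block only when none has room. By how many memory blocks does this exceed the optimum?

0

First-Fit Decreasing: [372,53,47] [323,146] [313,45] [308] [304] [303] [263] → 7 memory blocks.
7 processes exceed 256 MB (half the capacity), and no two of those can share a memory block, so at least 7 memory blocks are needed.
So 7 is already optimal.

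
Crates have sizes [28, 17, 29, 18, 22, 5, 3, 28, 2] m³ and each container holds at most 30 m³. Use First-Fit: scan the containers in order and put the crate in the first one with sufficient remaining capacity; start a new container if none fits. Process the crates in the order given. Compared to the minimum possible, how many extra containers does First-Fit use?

First-Fit: [28,2] [17,5,3] [29] [18] [22] [28] → 6 containers.
Total size 152 m³; any packing needs at least ⌈152/30⌉ = 6 containers.
So 6 is already optimal.

0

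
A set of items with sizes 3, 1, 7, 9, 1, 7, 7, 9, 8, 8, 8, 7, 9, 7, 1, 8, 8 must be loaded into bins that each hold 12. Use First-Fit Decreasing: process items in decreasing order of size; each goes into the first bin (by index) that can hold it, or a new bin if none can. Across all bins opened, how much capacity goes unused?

Sorted descending: 9, 9, 9, 8, 8, 8, 8, 8, 7, 7, 7, 7, 7, 3, 1, 1, 1.
Put 9 in bin 1; 3 remain.
Put 9 in bin 2; 3 remain.
Put 9 in bin 3; 3 remain.
Put 8 in bin 4; 4 remain.
Put 8 in bin 5; 4 remain.
Put 8 in bin 6; 4 remain.
Put 8 in bin 7; 4 remain.
Put 8 in bin 8; 4 remain.
Put 7 in bin 9; 5 remain.
Put 7 in bin 10; 5 remain.
Put 7 in bin 11; 5 remain.
Put 7 in bin 12; 5 remain.
Put 7 in bin 13; 5 remain.
Put 3 in bin 1; 0 remain.
Put 1 in bin 2; 2 remain.
Put 1 in bin 2; 1 remain.
Put 1 in bin 2; 0 remain.
13 bins × 12 = 156; used 108; unused 48.

48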